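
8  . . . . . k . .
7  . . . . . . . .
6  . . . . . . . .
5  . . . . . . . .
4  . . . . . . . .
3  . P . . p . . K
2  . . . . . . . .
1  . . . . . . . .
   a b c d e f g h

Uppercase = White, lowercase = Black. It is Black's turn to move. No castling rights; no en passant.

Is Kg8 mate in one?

no

After Kg8: white king on h3; in check: no.
White is not in check, so this cannot be checkmate.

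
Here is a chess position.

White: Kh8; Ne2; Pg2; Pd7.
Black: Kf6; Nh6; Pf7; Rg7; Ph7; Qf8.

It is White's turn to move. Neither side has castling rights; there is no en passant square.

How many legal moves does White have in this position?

0

White to move; king on h8.
In check: yes, from the black queen on f8.
Legal moves: none.
Count: 0.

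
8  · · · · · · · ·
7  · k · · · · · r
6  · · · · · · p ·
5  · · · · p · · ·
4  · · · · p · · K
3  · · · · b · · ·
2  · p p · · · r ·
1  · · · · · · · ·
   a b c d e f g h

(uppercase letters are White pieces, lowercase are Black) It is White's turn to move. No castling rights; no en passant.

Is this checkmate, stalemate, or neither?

checkmate

White to move; white king on h4.
In check: yes, from the black rook on h7.
King squares — g3: attacked by Rg2; h3: attacked by Rh7; g4: attacked by Rg2; g5: attacked by Rg2; h5: attacked by Pg6.
Legal moves for White: none.
In check with no legal moves → checkmate.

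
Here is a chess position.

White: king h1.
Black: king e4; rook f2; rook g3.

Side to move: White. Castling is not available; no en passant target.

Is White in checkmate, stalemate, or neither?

stalemate

White to move; white king on h1.
In check: no.
King squares — g1: attacked by Rg3; g2: attacked by Rf2; h2: attacked by Rf2.
Legal moves for White: none.
Not in check and no legal moves → stalemate.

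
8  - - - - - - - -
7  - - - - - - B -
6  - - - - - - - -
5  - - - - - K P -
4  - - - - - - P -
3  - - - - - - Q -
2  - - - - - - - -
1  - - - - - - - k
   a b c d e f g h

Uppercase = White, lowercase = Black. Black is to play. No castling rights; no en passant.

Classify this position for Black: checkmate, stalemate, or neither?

Black to move; black king on h1.
In check: no.
King squares — g1: attacked by Qg3; g2: attacked by Qg3; h2: attacked by Qg3.
Legal moves for Black: none.
Not in check and no legal moves → stalemate.

stalemate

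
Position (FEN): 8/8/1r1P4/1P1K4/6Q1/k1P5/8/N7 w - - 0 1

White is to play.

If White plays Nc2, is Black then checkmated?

no

After Nc2: black king on a3; in check: yes, from the white knight on c2.
Black has 3 legal replies: Kb3, Kb2, Ka2.
In check but a legal move exists → not checkmate.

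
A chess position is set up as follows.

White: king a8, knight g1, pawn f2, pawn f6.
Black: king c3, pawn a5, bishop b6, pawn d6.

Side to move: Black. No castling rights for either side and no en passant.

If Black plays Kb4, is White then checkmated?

After Kb4: white king on a8; in check: no.
White is not in check, so this cannot be checkmate.

no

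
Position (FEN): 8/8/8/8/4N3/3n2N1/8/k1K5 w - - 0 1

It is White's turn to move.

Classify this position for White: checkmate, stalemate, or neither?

neither

White to move; white king on c1.
In check: yes, from the black knight on d3.
King squares — b1: attacked by Ka1; d1: available; b2: attacked by Ka1; c2: available; d2: available.
Legal moves for White: Kd2, Kc2, Kd1.
White is in check but has 3 legal moves → neither.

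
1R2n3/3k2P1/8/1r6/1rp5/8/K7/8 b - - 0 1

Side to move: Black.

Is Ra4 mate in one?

yes

After Ra4: white king on a2; in check: yes, from the black rook on a4.
King squares — a1: attacked by Ra4; b1: attacked by Rb5; b2: attacked by Rb5; a3: attacked by Ra4; b3: attacked by Pc4.
White has no legal moves → checkmate.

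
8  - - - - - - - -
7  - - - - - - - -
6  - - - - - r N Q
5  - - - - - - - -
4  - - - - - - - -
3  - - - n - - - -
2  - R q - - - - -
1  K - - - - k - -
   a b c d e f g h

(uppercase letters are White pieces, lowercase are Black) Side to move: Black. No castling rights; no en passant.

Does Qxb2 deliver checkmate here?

After Qxb2: white king on a1; in check: yes, from the black queen on b2.
King squares — b1: attacked by Qb2; a2: attacked by Qb2; b2: attacked by Nd3.
White has no legal moves → checkmate.

yes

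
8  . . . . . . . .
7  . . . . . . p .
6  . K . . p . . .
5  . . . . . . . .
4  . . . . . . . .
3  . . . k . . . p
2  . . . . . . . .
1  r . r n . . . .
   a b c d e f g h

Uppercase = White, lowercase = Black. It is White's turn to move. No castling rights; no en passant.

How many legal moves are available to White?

2

White to move; king on b6.
In check: no.
Legal moves: Kb7, Kb5.
Count: 2.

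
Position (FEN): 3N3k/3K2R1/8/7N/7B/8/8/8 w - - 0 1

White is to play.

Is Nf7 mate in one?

After Nf7: black king on h8; in check: yes, from the white knight on f7.
King squares — g7: attacked by Nh5; h7: attacked by Rg7; g8: attacked by Rg7.
Black has no legal moves → checkmate.

yes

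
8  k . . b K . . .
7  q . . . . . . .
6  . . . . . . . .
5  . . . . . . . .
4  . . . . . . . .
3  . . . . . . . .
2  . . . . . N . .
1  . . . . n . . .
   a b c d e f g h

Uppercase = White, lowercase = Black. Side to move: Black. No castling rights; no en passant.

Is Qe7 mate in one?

yes

After Qe7: white king on e8; in check: yes, from the black queen on e7.
King squares — d7: attacked by Qe7; e7: attacked by Bd8; f7: attacked by Qe7; d8: attacked by Qe7; f8: attacked by Qe7.
White has no legal moves → checkmate.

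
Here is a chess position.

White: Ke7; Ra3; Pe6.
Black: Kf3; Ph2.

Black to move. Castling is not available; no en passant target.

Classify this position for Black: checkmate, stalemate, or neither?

neither

Black to move; black king on f3.
In check: yes, from the white rook on a3.
King squares — e2: available; f2: available; g2: available; e3: attacked by Ra3; g3: attacked by Ra3; e4: available; f4: available; g4: available.
Legal moves for Black: Kg4, Kf4, Ke4, Kg2, Kf2, Ke2.
Black is in check but has 6 legal moves → neither.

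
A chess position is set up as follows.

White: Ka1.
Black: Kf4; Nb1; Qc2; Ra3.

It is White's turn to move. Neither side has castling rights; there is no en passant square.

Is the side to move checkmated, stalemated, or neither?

White to move; white king on a1.
In check: yes, from the black rook on a3.
King squares — b1: attacked by Qc2; a2: attacked by Qc2; b2: attacked by Qc2.
Legal moves for White: none.
In check with no legal moves → checkmate.

checkmate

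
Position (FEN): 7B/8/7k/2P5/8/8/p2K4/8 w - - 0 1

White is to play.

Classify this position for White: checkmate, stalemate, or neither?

White to move; white king on d2.
In check: no.
Legal moves for White: Bg7+, Bf6, Be5, Bd4, Bc3, Bb2, Ba1, Ke3, Kd3, Kc3, Ke2, Kc2, Ke1, Kd1, Kc1, c6.
White has 16 legal moves and is not in check → neither.

neither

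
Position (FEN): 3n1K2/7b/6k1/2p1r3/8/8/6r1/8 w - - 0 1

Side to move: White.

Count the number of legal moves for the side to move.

White to move; king on f8.
In check: no.
Legal moves: none.
Count: 0.

0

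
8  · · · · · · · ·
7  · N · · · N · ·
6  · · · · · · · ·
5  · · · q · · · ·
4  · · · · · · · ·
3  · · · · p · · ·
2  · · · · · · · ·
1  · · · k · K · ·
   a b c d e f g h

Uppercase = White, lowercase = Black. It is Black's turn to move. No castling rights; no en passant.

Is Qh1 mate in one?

After Qh1: white king on f1; in check: yes, from the black queen on h1.
King squares — e1: attacked by Kd1; g1: attacked by Qh1; e2: attacked by Kd1; f2: attacked by Pe3; g2: attacked by Qh1.
White has no legal moves → checkmate.

yes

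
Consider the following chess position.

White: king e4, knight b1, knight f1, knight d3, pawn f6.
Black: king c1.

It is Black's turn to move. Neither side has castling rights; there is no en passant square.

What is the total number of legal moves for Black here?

3

Black to move; king on c1.
In check: yes, from the white knight on d3.
Legal moves: Kc2, Kd1, Kxb1.
Count: 3.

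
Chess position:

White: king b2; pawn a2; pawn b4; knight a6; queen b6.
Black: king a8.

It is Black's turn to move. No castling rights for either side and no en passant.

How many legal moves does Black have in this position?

0

Black to move; king on a8.
In check: no.
Legal moves: none.
Count: 0.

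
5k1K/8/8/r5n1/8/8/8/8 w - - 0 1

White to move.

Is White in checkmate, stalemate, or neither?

White to move; white king on h8.
In check: no.
King squares — g7: attacked by Kf8; h7: attacked by Ng5; g8: attacked by Kf8.
Legal moves for White: none.
Not in check and no legal moves → stalemate.

stalemate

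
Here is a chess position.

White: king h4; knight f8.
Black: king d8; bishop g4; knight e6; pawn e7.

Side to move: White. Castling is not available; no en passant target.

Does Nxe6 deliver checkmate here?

After Nxe6: black king on d8; in check: yes, from the white knight on e6.
Black has 4 legal replies: Ke8, Kc8, Kd7, Bxe6.
In check but a legal move exists → not checkmate.

no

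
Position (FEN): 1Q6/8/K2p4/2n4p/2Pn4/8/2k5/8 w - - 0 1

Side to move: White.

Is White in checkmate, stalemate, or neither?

White to move; white king on a6.
In check: yes, from the black knight on c5.
King squares — a5: available; b5: attacked by Nd4; b6: available; a7: available; b7: attacked by Nc5.
Legal moves for White: Ka7, Kb6, Ka5.
White is in check but has 3 legal moves → neither.

neither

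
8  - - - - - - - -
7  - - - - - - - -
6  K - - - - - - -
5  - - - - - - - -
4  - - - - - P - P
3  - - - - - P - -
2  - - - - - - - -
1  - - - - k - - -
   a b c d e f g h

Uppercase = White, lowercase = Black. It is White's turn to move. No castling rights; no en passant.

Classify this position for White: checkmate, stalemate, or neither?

White to move; white king on a6.
In check: no.
Legal moves for White: Kb7, Ka7, Kb6, Kb5, Ka5, h5, f5.
White has 7 legal moves and is not in check → neither.

neither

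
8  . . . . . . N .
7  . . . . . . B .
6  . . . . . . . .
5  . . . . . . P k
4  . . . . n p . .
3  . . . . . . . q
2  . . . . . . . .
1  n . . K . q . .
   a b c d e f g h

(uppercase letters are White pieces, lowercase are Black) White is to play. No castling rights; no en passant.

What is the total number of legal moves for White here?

White to move; king on d1.
In check: yes, from the black queen on f1.
Legal moves: none.
Count: 0.

0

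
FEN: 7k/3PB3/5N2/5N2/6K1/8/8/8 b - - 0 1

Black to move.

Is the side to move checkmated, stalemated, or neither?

Black to move; black king on h8.
In check: no.
King squares — g7: attacked by Nf5; h7: attacked by Nf6; g8: attacked by Nf6.
Legal moves for Black: none.
Not in check and no legal moves → stalemate.

stalemate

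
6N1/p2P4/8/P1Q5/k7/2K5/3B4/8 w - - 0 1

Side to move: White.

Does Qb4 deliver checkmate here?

yes

After Qb4: black king on a4; in check: yes, from the white queen on b4.
King squares — a3: attacked by Qb4; b3: attacked by Kc3; b4: attacked by Kc3; a5: attacked by Qb4; b5: attacked by Qb4.
Black has no legal moves → checkmate.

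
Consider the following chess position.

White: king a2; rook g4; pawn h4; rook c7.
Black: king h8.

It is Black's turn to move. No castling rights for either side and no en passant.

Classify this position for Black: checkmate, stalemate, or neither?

Black to move; black king on h8.
In check: no.
King squares — g7: attacked by Rg4; h7: attacked by Rc7; g8: attacked by Rg4.
Legal moves for Black: none.
Not in check and no legal moves → stalemate.

stalemate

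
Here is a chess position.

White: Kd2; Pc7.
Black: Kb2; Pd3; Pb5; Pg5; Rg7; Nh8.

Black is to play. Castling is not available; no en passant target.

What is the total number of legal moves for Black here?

16

Black to move; king on b2.
In check: no.
Legal moves: Nf7, Ng6, Rg8, Rh7, Rf7, Re7, Rd7, Rxc7, Rg6, Kb3, Ka3, Ka2, Kb1, Ka1, g4, b4.
Count: 16.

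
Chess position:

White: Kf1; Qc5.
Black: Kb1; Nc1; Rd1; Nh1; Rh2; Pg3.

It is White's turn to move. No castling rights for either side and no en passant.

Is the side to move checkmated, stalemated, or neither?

White to move; white king on f1.
In check: yes, from the black rook on d1.
King squares — e1: attacked by Rd1; g1: attacked by Rd1; e2: attacked by Nc1; f2: attacked by Nh1; g2: attacked by Rh2.
Legal moves for White: none.
In check with no legal moves → checkmate.

checkmate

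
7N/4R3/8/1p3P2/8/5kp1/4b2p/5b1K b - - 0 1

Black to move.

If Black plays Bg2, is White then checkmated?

yes

After Bg2: white king on h1; in check: yes, from the black bishop on g2.
King squares — g1: attacked by Ph2; g2: attacked by Kf3; h2: attacked by Pg3.
White has no legal moves → checkmate.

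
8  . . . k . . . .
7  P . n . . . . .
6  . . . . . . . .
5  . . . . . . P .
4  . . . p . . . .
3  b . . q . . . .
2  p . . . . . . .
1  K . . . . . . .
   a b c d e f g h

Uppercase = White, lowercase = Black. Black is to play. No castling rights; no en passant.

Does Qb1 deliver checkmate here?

yes

After Qb1: white king on a1; in check: yes, from the black queen on b1.
King squares — b1: attacked by Pa2; a2: attacked by Qb1; b2: attacked by Qb1.
White has no legal moves → checkmate.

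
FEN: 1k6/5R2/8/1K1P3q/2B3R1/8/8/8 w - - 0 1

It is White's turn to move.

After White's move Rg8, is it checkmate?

yes

After Rg8: black king on b8; in check: yes, from the white rook on g8.
King squares — a7: attacked by Rf7; b7: attacked by Rf7; c7: attacked by Rf7; a8: attacked by Rg8; c8: attacked by Rg8.
Black has no legal moves → checkmate.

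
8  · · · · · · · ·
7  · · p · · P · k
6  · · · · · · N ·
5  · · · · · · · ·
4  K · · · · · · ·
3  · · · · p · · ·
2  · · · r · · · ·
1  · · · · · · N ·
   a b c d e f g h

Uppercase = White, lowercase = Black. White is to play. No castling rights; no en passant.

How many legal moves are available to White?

18

White to move; king on a4.
In check: no.
Legal moves: Nh8, Nf8+, Ne7, Ne5, Nh4, Nf4, Kb5, Ka5, Kb4, Kb3, Ka3, Nh3, Nf3, Ne2, f8=Q, f8=R, f8=B, f8=N+.
Count: 18.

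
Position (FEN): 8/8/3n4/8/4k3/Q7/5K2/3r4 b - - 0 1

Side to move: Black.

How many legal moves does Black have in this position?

Black to move; king on e4.
In check: no.
Legal moves: Ne8, Nc8, Nf7, Nb7, Nf5, Nb5, Nc4, Kf5, Ke5, Kd5, Kf4, Kd4, Rd5, Rd4, Rd3, Rd2+, Rh1, Rg1, Rf1+, Re1, Rc1, Rb1, Ra1.
Count: 23.

23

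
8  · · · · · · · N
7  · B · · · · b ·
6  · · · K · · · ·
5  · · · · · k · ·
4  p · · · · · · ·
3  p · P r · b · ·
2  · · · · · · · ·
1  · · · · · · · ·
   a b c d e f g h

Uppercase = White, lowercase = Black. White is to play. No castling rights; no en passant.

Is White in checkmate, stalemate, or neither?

neither

White to move; white king on d6.
In check: yes, from the black rook on d3.
Legal moves for White: Ke7, Kc7, Kc5, Bd5.
White is in check but has 4 legal moves → neither.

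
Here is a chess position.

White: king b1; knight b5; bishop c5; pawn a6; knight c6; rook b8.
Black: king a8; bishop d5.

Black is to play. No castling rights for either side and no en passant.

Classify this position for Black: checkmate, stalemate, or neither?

Black to move; black king on a8.
In check: yes, from the white rook on b8.
King squares — a7: attacked by Nb5; b7: attacked by Pa6; b8: attacked by Nc6.
Legal moves for Black: none.
In check with no legal moves → checkmate.

checkmate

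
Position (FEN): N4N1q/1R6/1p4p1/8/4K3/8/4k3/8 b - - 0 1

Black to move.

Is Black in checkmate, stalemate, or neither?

neither

Black to move; black king on e2.
In check: no.
Legal moves for Black include: Qg8, Qxf8, Qh7, Qg7, Qh6, Qf6, Qh5, Qe5+, Qh4+, Qd4+, Qh3, Qc3, Qh2, Qb2, Qh1+, Qa1, Kf2, Kd2, ... (list truncated; more exist).
Black has legal moves and is not in check → neither.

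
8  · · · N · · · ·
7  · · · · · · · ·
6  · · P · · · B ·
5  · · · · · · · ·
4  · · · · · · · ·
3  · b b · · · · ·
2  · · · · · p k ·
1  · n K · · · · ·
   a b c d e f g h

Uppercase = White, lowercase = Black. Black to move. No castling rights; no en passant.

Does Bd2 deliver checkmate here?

no

After Bd2: white king on c1; in check: yes, from the black bishop on d2.
White has 2 legal replies: Kb2, Kxb1.
In check but a legal move exists → not checkmate.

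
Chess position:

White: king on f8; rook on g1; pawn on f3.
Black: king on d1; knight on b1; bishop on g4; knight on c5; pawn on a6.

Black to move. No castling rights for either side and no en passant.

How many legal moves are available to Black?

3

Black to move; king on d1.
In check: yes, from the white rook on g1.
Legal moves: Ke2, Kd2, Kc2.
Count: 3.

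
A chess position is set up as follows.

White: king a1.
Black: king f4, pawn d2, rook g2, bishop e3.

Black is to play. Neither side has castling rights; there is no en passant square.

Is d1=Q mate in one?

After d1=Q: white king on a1; in check: yes, from the black queen on d1.
King squares — b1: attacked by Qd1; a2: attacked by Rg2; b2: attacked by Rg2.
White has no legal moves → checkmate.

yes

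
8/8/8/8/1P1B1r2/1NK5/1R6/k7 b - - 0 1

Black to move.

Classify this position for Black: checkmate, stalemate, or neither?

Black to move; black king on a1.
In check: yes, from the white knight on b3.
King squares — b1: attacked by Rb2; a2: attacked by Rb2; b2: attacked by Kc3.
Legal moves for Black: none.
In check with no legal moves → checkmate.

checkmate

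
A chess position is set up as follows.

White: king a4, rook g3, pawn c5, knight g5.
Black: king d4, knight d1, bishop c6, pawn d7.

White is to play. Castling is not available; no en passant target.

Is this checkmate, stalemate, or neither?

neither

White to move; white king on a4.
In check: yes, from the black bishop on c6.
Legal moves for White: Ka5, Kb4, Kb3, Ka3.
White is in check but has 4 legal moves → neither.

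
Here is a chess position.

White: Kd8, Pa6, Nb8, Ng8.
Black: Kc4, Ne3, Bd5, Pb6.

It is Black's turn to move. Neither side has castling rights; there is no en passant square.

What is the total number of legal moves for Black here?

Black to move; king on c4.
In check: no.
Legal moves: Bxg8, Ba8, Bf7, Bb7, Be6, Bc6, Be4, Bf3, Bg2, Bh1, Kc5, Kb5, Kd4, Kb4, Kd3, Kc3, Kb3, Nf5, Ng4, Ng2, Nc2, Nf1, Nd1, b5.
Count: 24.

24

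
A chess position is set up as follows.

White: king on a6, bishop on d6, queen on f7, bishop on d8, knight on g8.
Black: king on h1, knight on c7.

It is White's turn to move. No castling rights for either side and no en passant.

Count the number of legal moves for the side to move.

7

White to move; king on a6.
In check: yes, from the black knight on c7.
Legal moves: Kb7, Ka7, Kb6, Ka5, B8xc7, Qxc7, B6xc7.
Count: 7.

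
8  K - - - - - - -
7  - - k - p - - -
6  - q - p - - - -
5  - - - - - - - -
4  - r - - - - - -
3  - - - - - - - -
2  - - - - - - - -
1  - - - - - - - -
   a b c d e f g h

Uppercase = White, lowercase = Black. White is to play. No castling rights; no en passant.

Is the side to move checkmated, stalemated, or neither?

White to move; white king on a8.
In check: no.
King squares — a7: attacked by Qb6; b7: attacked by Qb6; b8: attacked by Qb6.
Legal moves for White: none.
Not in check and no legal moves → stalemate.

stalemate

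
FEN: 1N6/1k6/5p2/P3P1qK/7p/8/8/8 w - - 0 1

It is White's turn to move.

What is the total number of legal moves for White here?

White to move; king on h5.
In check: yes, from the black queen on g5.
Legal moves: none.
Count: 0.

0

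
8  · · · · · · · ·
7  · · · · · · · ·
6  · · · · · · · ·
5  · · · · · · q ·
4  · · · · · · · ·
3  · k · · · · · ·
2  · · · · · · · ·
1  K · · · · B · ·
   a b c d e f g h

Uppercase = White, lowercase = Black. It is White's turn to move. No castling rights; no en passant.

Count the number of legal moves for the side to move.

White to move; king on a1.
In check: no.
Legal moves: Ba6, Bb5, Bc4+, Bh3, Bd3, Bg2, Be2, Kb1.
Count: 8.

8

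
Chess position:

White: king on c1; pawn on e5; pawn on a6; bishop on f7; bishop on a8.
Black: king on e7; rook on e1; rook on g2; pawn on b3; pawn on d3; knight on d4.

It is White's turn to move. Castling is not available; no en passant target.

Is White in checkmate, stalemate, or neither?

White to move; white king on c1.
In check: yes, from the black rook on e1.
King squares — b1: attacked by Re1; d1: attacked by Re1; b2: attacked by Rg2; c2: attacked by Rg2; d2: attacked by Rg2.
Legal moves for White: none.
In check with no legal moves → checkmate.

checkmate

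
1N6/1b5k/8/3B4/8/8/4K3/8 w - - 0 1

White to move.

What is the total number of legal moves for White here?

23

White to move; king on e2.
In check: no.
Legal moves: Nd7, Nc6, Na6, Bg8+, Bf7, Bxb7, Be6, Bc6, Be4+, Bc4, Bf3, Bb3, Bg2, Ba2, Bh1, Kf3, Ke3, Kd3, Kf2, Kd2, Kf1, Ke1, Kd1.
Count: 23.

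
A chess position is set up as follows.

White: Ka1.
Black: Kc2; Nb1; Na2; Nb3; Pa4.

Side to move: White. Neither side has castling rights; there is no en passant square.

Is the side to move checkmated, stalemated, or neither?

White to move; white king on a1.
In check: yes, from the black knight on b3.
King squares — b1: attacked by Kc2; a2: available; b2: attacked by Kc2.
Legal moves for White: Kxa2.
White is in check but has 1 legal move → neither.

neither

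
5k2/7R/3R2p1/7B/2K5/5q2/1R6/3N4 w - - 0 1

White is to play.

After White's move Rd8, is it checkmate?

yes

After Rd8: black king on f8; in check: yes, from the white rook on d8.
King squares — e7: attacked by Rh7; f7: attacked by Rh7; g7: attacked by Rh7; e8: attacked by Rd8; g8: attacked by Rd8.
Black has no legal moves → checkmate.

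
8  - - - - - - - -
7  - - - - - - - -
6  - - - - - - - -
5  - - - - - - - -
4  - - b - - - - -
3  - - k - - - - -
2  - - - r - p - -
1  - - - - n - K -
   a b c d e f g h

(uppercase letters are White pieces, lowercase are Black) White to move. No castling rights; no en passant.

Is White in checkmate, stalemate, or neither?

neither

White to move; white king on g1.
In check: yes, from the black pawn on f2.
Legal moves for White: Kh2, Kh1.
White is in check but has 2 legal moves → neither.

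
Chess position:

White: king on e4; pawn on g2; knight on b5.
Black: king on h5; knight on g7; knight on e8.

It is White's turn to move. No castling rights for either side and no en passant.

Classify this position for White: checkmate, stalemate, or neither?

White to move; white king on e4.
In check: no.
Legal moves for White: Nc7, Na7, Nd6, Nd4, Nc3, Na3, Ke5, Kd5, Kf4, Kd4, Kf3, Ke3, Kd3, g3, g4+.
White has 15 legal moves and is not in check → neither.

neither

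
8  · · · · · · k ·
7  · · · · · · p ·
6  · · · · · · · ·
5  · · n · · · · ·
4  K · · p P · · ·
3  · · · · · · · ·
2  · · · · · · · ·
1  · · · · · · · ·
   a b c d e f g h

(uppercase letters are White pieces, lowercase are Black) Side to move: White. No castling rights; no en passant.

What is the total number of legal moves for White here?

White to move; king on a4.
In check: yes, from the black knight on c5.
Legal moves: Kb5, Ka5, Kb4, Ka3.
Count: 4.

4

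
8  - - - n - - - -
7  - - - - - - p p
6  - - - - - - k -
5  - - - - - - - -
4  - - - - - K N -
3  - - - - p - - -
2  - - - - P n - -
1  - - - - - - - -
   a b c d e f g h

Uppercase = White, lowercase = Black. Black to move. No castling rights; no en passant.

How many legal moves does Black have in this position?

Black to move; king on g6.
In check: no.
Legal moves: Nf7, Nb7, Ne6+, Nc6, Kf7, Kh5, Nxg4, Ne4, Nh3+, Nd3+, Nh1, Nd1, h6, h5.
Count: 14.

14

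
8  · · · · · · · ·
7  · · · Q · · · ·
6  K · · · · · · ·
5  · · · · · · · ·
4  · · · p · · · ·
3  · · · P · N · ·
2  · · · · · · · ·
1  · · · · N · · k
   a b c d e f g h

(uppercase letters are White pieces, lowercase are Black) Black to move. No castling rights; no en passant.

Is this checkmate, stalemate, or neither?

stalemate

Black to move; black king on h1.
In check: no.
King squares — g1: attacked by Nf3; g2: attacked by Ne1; h2: attacked by Nf3.
Legal moves for Black: none.
Not in check and no legal moves → stalemate.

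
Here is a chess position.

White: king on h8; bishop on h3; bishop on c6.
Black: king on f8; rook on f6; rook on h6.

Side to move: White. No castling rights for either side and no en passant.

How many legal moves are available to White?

0

White to move; king on h8.
In check: yes, from the black rook on h6.
Legal moves: none.
Count: 0.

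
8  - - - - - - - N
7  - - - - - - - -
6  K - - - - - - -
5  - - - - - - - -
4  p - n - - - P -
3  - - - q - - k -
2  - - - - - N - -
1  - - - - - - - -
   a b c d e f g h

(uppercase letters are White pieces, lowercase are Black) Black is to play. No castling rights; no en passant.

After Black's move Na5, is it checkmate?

no

After Na5: white king on a6; in check: yes, from the black queen on d3.
White has 4 legal replies: Ka7, Kb6, Kxa5, Nxd3.
In check but a legal move exists → not checkmate.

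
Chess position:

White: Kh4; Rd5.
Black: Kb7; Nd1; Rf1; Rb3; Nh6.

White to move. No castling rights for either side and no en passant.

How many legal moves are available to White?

White to move; king on h4.
In check: no.
Legal moves: Rd8, Rd7+, Rd6, Rh5, Rg5, Rf5, Re5, Rc5, Rb5+, Ra5, Rd4, Rd3, Rd2, Rxd1, Kh5, Kg5.
Count: 16.

16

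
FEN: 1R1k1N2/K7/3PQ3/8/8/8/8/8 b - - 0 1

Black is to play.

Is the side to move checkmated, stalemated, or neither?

checkmate

Black to move; black king on d8.
In check: yes, from the white rook on b8.
King squares — c7: attacked by Pd6; d7: attacked by Qe6; e7: attacked by Pd6; c8: attacked by Qe6; e8: attacked by Qe6.
Legal moves for Black: none.
In check with no legal moves → checkmate.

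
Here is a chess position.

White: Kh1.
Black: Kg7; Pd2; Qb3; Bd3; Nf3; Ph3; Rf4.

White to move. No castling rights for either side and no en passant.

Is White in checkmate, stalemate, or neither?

stalemate

White to move; white king on h1.
In check: no.
King squares — g1: attacked by Nf3; g2: attacked by Ph3; h2: attacked by Nf3.
Legal moves for White: none.
Not in check and no legal moves → stalemate.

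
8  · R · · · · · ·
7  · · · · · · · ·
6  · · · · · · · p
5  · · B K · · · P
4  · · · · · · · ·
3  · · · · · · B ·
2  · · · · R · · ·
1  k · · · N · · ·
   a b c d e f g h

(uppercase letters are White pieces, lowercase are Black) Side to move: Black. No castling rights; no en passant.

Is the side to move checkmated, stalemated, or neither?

Black to move; black king on a1.
In check: no.
King squares — b1: attacked by Rb8; a2: attacked by Re2; b2: attacked by Re2.
Legal moves for Black: none.
Not in check and no legal moves → stalemate.

stalemate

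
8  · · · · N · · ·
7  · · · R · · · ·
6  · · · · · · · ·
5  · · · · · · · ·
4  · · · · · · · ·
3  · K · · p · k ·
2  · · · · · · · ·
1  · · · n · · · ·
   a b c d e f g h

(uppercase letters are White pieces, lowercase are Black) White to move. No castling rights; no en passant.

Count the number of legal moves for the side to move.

24

White to move; king on b3.
In check: no.
Legal moves: Ng7, Nc7, Nf6, Nd6, Rd8, Rh7, Rg7+, Rf7, Re7, Rc7, Rb7, Ra7, Rd6, Rd5, Rd4, Rd3, Rd2, Rxd1, Kc4, Kb4, Ka4, Ka3, Kc2, Ka2.
Count: 24.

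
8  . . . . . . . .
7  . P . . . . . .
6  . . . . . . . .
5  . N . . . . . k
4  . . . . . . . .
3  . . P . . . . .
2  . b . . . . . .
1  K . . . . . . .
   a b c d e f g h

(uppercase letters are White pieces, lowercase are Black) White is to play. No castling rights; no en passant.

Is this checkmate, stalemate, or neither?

neither

White to move; white king on a1.
In check: yes, from the black bishop on b2.
King squares — b1: available; a2: available; b2: available.
Legal moves for White: Kxb2, Ka2, Kb1.
White is in check but has 3 legal moves → neither.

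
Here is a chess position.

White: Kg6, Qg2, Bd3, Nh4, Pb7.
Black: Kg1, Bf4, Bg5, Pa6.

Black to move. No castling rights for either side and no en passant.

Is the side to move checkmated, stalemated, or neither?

Black to move; black king on g1.
In check: yes, from the white queen on g2.
King squares — f1: attacked by Qg2; h1: attacked by Qg2; f2: attacked by Qg2; g2: attacked by Nh4; h2: attacked by Qg2.
Legal moves for Black: none.
In check with no legal moves → checkmate.

checkmate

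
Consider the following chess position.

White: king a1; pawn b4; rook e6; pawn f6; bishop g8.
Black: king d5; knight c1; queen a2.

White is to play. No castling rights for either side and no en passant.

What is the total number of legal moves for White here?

White to move; king on a1.
In check: yes, from the black queen on a2.
Legal moves: none.
Count: 0.

0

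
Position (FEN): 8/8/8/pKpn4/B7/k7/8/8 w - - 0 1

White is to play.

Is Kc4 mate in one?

After Kc4: black king on a3; in check: no.
Black is not in check, so this cannot be checkmate.

no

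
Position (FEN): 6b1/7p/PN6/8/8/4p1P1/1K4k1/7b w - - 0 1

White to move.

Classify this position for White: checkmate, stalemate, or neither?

White to move; white king on b2.
In check: no.
Legal moves for White: Nc8, Na8, Nd7, Nd5, Nc4, Na4, Kc3, Ka3, Kc2, Kc1, Kb1, Ka1, a7, g4.
White has 14 legal moves and is not in check → neither.

neither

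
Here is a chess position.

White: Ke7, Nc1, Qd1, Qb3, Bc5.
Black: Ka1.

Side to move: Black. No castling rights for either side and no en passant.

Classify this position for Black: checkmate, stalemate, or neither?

Black to move; black king on a1.
In check: no.
King squares — b1: attacked by Qb3; a2: attacked by Nc1; b2: attacked by Qb3.
Legal moves for Black: none.
Not in check and no legal moves → stalemate.

stalemate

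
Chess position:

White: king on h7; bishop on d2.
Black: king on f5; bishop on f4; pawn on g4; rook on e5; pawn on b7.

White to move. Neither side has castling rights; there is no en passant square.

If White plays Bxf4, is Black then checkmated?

no

After Bxf4: black king on f5; in check: no.
Black is not in check, so this cannot be checkmate.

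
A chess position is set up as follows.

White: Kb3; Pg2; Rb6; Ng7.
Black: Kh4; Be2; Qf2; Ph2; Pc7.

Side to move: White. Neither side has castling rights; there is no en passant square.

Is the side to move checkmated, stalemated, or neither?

neither

White to move; white king on b3.
In check: no.
Legal moves for White include: Ne8, Ne6, Nh5, Nf5+, Rb8, Rb7, Rh6+, Rg6, Rf6, Re6, Rd6, Rc6, Ra6, Rb5, Rb4+, Kb4, Ka4, Kc3, ... (list truncated; more exist).
White has legal moves and is not in check → neither.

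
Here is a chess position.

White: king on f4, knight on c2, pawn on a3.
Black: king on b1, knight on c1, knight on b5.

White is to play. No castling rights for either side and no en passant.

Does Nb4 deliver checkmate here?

no

After Nb4: black king on b1; in check: no.
Black is not in check, so this cannot be checkmate.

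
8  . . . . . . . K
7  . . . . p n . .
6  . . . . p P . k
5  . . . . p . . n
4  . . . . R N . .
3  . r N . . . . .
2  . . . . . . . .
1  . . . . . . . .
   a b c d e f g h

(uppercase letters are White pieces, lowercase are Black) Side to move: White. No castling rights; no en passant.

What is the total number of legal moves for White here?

1

White to move; king on h8.
In check: yes, from the black knight on f7.
Legal moves: Kg8.
Count: 1.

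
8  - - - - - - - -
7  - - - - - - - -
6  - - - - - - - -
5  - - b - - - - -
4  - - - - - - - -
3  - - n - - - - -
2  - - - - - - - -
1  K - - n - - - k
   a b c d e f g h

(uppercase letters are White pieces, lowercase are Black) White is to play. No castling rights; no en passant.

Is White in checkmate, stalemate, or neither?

White to move; white king on a1.
In check: no.
King squares — b1: attacked by Nc3; a2: attacked by Nc3; b2: attacked by Nd1.
Legal moves for White: none.
Not in check and no legal moves → stalemate.

stalemate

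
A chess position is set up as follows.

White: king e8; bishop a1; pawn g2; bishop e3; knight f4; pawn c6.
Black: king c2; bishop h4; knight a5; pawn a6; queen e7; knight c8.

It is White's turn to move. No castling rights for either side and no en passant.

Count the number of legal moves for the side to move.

White to move; king on e8.
In check: yes, from the black queen on e7.
Legal moves: none.
Count: 0.

0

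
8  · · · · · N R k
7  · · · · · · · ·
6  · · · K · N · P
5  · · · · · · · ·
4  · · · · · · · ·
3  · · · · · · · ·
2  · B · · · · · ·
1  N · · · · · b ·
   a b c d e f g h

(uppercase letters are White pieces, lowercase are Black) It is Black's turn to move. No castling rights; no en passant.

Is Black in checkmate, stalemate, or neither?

checkmate

Black to move; black king on h8.
In check: yes, from the white rook on g8.
King squares — g7: attacked by Ph6; h7: attacked by Nf6; g8: attacked by Nf6.
Legal moves for Black: none.
In check with no legal moves → checkmate.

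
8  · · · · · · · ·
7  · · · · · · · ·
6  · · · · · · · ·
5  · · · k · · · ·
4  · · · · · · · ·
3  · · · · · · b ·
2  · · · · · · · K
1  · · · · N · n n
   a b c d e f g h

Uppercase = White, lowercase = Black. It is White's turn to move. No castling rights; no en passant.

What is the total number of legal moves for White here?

White to move; king on h2.
In check: yes, from the black bishop on g3.
Legal moves: Kg2, Kxh1, Kxg1.
Count: 3.

3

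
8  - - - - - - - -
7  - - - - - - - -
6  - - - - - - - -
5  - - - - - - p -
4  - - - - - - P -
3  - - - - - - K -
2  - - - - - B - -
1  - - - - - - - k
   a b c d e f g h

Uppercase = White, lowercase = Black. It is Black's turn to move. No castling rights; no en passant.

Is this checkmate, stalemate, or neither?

Black to move; black king on h1.
In check: no.
King squares — g1: attacked by Bf2; g2: attacked by Kg3; h2: attacked by Kg3.
Legal moves for Black: none.
Not in check and no legal moves → stalemate.

stalemate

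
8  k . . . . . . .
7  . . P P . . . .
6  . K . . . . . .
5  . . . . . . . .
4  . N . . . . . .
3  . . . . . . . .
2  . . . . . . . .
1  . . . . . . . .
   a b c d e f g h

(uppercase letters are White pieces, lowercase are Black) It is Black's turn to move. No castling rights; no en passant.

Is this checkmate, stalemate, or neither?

stalemate

Black to move; black king on a8.
In check: no.
King squares — a7: attacked by Kb6; b7: attacked by Kb6; b8: attacked by Pc7.
Legal moves for Black: none.
Not in check and no legal moves → stalemate.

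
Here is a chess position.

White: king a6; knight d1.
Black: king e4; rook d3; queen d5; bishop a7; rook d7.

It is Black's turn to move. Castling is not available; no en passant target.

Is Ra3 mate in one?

yes

After Ra3: white king on a6; in check: yes, from the black rook on a3.
King squares — a5: attacked by Ra3; b5: attacked by Qd5; b6: attacked by Ba7; a7: attacked by Ra3; b7: attacked by Qd5.
White has no legal moves → checkmate.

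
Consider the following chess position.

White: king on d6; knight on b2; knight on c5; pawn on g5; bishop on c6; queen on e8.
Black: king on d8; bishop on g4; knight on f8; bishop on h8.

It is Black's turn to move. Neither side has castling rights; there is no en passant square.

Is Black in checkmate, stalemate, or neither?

checkmate

Black to move; black king on d8.
In check: yes, from the white queen on e8.
King squares — c7: attacked by Kd6; d7: attacked by Nc5; e7: attacked by Kd6; c8: attacked by Qe8; e8: attacked by Bc6.
Legal moves for Black: none.
In check with no legal moves → checkmate.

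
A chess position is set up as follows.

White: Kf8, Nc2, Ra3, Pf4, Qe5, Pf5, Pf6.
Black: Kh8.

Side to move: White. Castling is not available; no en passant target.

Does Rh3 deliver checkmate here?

yes

After Rh3: black king on h8; in check: yes, from the white rook on h3.
King squares — g7: attacked by Pf6; h7: attacked by Rh3; g8: attacked by Kf8.
Black has no legal moves → checkmate.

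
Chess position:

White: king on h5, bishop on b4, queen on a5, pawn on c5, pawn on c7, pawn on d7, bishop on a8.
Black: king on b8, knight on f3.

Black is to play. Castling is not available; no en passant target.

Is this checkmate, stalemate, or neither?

Black to move; black king on b8.
In check: yes, from the white pawn on c7.
King squares — a7: attacked by Qa5; b7: attacked by Ba8; c7: attacked by Qa5; a8: attacked by Qa5; c8: attacked by Pd7.
Legal moves for Black: none.
In check with no legal moves → checkmate.

checkmate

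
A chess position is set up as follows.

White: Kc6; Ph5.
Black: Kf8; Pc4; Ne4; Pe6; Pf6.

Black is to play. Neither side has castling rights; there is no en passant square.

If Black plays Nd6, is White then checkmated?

After Nd6: white king on c6; in check: no.
White is not in check, so this cannot be checkmate.

no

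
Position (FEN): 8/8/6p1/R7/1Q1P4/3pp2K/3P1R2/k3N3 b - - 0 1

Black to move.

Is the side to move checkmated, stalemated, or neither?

checkmate

Black to move; black king on a1.
In check: yes, from the white rook on a5.
King squares — b1: attacked by Qb4; a2: attacked by Ra5; b2: attacked by Qb4.
Legal moves for Black: none.
In check with no legal moves → checkmate.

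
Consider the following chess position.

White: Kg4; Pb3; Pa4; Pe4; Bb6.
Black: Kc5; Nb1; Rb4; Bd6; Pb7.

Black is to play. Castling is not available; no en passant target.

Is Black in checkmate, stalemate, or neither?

neither

Black to move; black king on c5.
In check: yes, from the white bishop on b6.
Legal moves for Black: Kc6, Kxb6, Rxb6.
Black is in check but has 3 legal moves → neither.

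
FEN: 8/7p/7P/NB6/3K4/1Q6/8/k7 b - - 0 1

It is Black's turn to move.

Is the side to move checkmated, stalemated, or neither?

Black to move; black king on a1.
In check: no.
King squares — b1: attacked by Qb3; a2: attacked by Qb3; b2: attacked by Qb3.
Legal moves for Black: none.
Not in check and no legal moves → stalemate.

stalemate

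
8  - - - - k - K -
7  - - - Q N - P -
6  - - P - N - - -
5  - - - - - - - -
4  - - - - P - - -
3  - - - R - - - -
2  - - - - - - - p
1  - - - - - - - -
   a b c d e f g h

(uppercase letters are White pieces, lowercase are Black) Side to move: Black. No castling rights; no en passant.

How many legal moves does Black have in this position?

0

Black to move; king on e8.
In check: yes, from the white queen on d7.
Legal moves: none.
Count: 0.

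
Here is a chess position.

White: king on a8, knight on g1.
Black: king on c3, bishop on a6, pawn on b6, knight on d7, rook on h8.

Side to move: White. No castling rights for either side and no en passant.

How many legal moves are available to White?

White to move; king on a8.
In check: yes, from the black rook on h8.
Legal moves: Ka7.
Count: 1.

1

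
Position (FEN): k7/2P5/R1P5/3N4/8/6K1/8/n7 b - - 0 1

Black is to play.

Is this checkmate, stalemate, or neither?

Black to move; black king on a8.
In check: yes, from the white rook on a6.
King squares — a7: attacked by Ra6; b7: attacked by Pc6; b8: attacked by Pc7.
Legal moves for Black: none.
In check with no legal moves → checkmate.

checkmate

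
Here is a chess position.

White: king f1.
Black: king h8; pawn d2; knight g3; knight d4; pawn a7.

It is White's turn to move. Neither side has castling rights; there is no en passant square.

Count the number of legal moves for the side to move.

White to move; king on f1.
In check: yes, from the black knight on g3.
Legal moves: Kg2, Kf2, Kg1.
Count: 3.

3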